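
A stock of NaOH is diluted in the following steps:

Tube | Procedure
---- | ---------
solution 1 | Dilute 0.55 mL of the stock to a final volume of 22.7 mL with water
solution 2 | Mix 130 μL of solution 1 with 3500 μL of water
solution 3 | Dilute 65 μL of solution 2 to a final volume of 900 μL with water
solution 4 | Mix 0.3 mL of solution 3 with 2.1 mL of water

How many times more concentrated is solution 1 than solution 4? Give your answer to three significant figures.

Step 1: 0.55 mL brought to 22.7 mL → factor 22.7/0.55 = 41.273
Step 2: 130 μL + 3500 μL = 3630 μL total → factor 3630/130 = 27.923
Step 3: 65 μL brought to 900 μL → factor 900/65 = 13.846
Step 4: 0.3 mL + 2.1 mL = 2.4 mL total → factor 2.4/0.3 = 8
Dilution factor to solution 1 = 41.273; to solution 4 = 1.2766 × 10^5
[solution 1]/[solution 4] = (factor to solution 4)/(factor to solution 1) = 1.2766 × 10^5/41.273 = 3.09 × 10^3

3.09 × 10^3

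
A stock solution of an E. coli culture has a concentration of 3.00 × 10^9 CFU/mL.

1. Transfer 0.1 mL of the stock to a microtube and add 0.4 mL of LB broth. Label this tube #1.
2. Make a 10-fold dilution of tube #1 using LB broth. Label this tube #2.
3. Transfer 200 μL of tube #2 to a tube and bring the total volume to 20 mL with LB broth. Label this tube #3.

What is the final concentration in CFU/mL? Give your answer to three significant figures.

Step 1: 0.1 mL + 0.4 mL = 0.5 mL total → factor 0.5/0.1 = 5
Step 2: 10-fold → factor 10
Step 3: 200 μL brought to 20 mL → factor 20000/200 = 100
Overall dilution factor = 5 × 10 × 100 = 5000
Final = 3.00 × 10^9 CFU/mL / 5000 = 6.00 × 10^5 CFU/mL

6.00 × 10^5 CFU/mL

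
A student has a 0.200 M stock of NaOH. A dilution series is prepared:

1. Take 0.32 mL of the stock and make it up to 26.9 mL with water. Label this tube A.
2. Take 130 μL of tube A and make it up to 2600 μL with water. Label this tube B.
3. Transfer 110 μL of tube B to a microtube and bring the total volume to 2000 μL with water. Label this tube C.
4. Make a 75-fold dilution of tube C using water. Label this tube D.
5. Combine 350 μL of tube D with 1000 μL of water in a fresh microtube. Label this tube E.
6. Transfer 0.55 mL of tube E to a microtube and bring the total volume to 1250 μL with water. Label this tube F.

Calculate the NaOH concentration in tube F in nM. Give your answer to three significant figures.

9.95 nM

Step 1: 0.32 mL brought to 26.9 mL → factor 26.9/0.32 = 84.062
Step 2: 130 μL brought to 2600 μL → factor 2600/130 = 20
Step 3: 110 μL brought to 2000 μL → factor 2000/110 = 18.182
Step 4: 75-fold → factor 75
Step 5: 350 μL + 1000 μL = 1350 μL total → factor 1350/350 = 3.8571
Step 6: 0.55 mL brought to 1250 μL → factor 1.25/0.55 = 2.2727
Dilution factor through tube F = 84.062 × 20 × 18.182 × 75 × 3.8571 × 2.2727 = 2.0098 × 10^7
[tube F] = 0.200 M / 2.0098 × 10^7 = 9.951 × 10^-9 M = 9.95 nM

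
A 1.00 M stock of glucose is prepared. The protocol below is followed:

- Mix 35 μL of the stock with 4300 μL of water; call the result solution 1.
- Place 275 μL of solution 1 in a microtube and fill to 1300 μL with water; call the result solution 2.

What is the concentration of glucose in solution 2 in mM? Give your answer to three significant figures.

Step 1: 35 μL + 4300 μL = 4335 μL total → factor 4335/35 = 123.86
Step 2: 275 μL brought to 1300 μL → factor 1300/275 = 4.7273
Overall dilution factor = 123.86 × 4.7273 = 585.51
Final = 1.00 M / 585.51 = 0.001708 M = 1.71 mM

1.71 mM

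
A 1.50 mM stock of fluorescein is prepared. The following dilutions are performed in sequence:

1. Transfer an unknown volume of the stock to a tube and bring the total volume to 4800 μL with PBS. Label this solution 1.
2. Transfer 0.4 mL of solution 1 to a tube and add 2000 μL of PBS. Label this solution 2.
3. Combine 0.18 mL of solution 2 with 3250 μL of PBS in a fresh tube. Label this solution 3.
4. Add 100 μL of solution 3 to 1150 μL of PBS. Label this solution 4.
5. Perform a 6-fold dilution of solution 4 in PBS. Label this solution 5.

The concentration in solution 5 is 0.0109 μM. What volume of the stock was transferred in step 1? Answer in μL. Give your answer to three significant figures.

Step 1: v brought to 4800 μL → factor = 4800 μL/v
Step 2: 0.4 mL + 2000 μL = 2.4 mL total → factor 2.4/0.4 = 6
Step 3: 0.18 mL + 3250 μL = 3.43 mL total → factor 3.43/0.18 = 19.056
Step 4: 100 μL + 1150 μL = 1250 μL total → factor 1250/100 = 12.5
Step 5: 6-fold → factor 6
Product of known-step factors = 8575
Overall factor = 1.50 mM / (0.0109 μM) = 1.3761 × 10^5
Step-1 factor = 1.3761 × 10^5 / 8575 = 16.048
v = 4800 μL / 16.048 = 299 μL

299 μL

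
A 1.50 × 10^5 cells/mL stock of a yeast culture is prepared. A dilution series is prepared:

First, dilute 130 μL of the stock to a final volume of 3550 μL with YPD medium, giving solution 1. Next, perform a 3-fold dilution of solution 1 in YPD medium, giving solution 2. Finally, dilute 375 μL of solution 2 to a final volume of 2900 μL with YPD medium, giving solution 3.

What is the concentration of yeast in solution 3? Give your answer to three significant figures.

237 cells/mL

Step 1: 130 μL brought to 3550 μL → factor 3550/130 = 27.308
Step 2: 3-fold → factor 3
Step 3: 375 μL brought to 2900 μL → factor 2900/375 = 7.7333
Overall dilution factor = 27.308 × 3 × 7.7333 = 633.54
Final = 1.50 × 10^5 cells/mL / 633.54 = 237 cells/mL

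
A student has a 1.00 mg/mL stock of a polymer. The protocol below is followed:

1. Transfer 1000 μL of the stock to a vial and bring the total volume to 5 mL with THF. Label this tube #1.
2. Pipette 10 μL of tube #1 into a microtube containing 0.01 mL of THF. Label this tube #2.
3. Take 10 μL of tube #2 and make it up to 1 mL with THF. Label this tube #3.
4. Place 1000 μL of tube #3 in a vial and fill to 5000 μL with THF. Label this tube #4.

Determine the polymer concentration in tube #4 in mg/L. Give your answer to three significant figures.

0.200 mg/L

Step 1: 1000 μL brought to 5 mL → factor 5000/1000 = 5
Step 2: 10 μL + 0.01 mL = 20 μL total → factor 20/10 = 2
Step 3: 10 μL brought to 1 mL → factor 1000/10 = 100
Step 4: 1000 μL brought to 5000 μL → factor 5000/1000 = 5
Overall dilution factor = 5 × 2 × 100 × 5 = 5000
Final = 1.00 mg/mL / 5000 = 0.0002000 mg/mL = 0.200 mg/L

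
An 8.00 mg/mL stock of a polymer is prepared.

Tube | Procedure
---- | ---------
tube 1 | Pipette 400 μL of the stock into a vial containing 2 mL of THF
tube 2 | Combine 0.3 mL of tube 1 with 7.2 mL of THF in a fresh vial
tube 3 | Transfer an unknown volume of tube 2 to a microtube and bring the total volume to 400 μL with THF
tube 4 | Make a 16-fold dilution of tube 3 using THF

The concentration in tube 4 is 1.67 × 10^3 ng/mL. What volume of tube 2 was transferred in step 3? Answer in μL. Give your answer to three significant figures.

200 μL

Step 1: 400 μL + 2 mL = 2400 μL total → factor 2400/400 = 6
Step 2: 0.3 mL + 7.2 mL = 7.5 mL total → factor 7.5/0.3 = 25
Step 3: v brought to 400 μL → factor = 400 μL/v
Step 4: 16-fold → factor 16
Product of known-step factors = 2400
Overall factor = 8.00 mg/mL / (1.67 × 10^3 ng/mL) = 4790.4
Step-3 factor = 4790.4 / 2400 = 1.996
v = 400 μL / 1.996 = 200 μL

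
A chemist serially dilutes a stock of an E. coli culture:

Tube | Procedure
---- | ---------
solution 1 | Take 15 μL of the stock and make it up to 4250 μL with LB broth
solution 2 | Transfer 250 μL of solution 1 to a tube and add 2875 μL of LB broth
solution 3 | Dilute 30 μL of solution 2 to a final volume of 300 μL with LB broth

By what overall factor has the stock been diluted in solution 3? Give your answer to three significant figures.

Step 1: 15 μL brought to 4250 μL → factor 4250/15 = 283.33
Step 2: 250 μL + 2875 μL = 3125 μL total → factor 3125/250 = 12.5
Step 3: 30 μL brought to 300 μL → factor 300/30 = 10
Overall dilution factor = 283.33 × 12.5 × 10 = 35417

3.54 × 10^4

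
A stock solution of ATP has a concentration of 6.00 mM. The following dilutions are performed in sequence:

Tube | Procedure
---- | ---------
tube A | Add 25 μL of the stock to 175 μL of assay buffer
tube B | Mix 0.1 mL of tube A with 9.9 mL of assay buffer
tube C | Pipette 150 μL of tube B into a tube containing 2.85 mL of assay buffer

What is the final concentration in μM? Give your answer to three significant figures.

0.375 μM

Step 1: 25 μL + 175 μL = 200 μL total → factor 200/25 = 8
Step 2: 0.1 mL + 9.9 mL = 10 mL total → factor 10/0.1 = 100
Step 3: 150 μL + 2.85 mL = 3000 μL total → factor 3000/150 = 20
Overall dilution factor = 8 × 100 × 20 = 16000
Final = 6.00 mM / 16000 = 0.0003750 mM = 0.375 μM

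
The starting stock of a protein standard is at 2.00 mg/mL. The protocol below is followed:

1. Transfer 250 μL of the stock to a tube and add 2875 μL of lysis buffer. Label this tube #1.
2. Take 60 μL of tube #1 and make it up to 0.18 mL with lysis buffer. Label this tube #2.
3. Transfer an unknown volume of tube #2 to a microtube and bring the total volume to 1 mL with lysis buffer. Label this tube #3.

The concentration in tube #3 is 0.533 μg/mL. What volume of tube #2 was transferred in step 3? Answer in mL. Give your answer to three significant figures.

0.00999 mL

Step 1: 250 μL + 2875 μL = 3125 μL total → factor 3125/250 = 12.5
Step 2: 60 μL brought to 0.18 mL → factor 180/60 = 3
Step 3: v brought to 1 mL → factor = 1 mL/v
Product of known-step factors = 37.5
Overall factor = 2.00 mg/mL / (0.533 μg/mL) = 3752.3
Step-3 factor = 3752.3 / 37.5 = 100.06
v = 1 mL / 100.06 = 0.00999 mL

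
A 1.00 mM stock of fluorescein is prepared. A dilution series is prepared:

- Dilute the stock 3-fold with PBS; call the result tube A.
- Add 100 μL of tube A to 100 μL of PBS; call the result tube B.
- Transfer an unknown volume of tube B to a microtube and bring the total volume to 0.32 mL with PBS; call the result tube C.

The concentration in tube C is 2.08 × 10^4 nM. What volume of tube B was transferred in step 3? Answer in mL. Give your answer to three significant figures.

Step 1: 3-fold → factor 3
Step 2: 100 μL + 100 μL = 200 μL total → factor 200/100 = 2
Step 3: v brought to 0.32 mL → factor = 0.32 mL/v
Product of known-step factors = 6
Overall factor = 1.00 mM / (2.08 × 10^4 nM) = 48.077
Step-3 factor = 48.077 / 6 = 8.0128
v = 0.32 mL / 8.0128 = 0.0399 mL

0.0399 mL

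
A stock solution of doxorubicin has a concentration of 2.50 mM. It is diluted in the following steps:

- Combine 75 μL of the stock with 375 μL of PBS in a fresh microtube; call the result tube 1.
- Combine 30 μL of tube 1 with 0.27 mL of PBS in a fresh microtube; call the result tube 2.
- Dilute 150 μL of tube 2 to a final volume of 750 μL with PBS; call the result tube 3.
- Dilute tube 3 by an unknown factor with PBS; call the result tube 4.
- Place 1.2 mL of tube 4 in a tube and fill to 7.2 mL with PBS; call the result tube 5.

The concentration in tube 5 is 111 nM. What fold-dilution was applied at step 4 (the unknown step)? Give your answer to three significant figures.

12.5-fold

Step 1: 75 μL + 375 μL = 450 μL total → factor 450/75 = 6
Step 2: 30 μL + 0.27 mL = 300 μL total → factor 300/30 = 10
Step 3: 150 μL brought to 750 μL → factor 750/150 = 5
Step 4: unknown factor x
Step 5: 1.2 mL brought to 7.2 mL → factor 7.2/1.2 = 6
Product of known-step factors = 1800
Overall factor = 2.50 mM / (111 nM) = 22523
x = 22523 / 1800 = 12.5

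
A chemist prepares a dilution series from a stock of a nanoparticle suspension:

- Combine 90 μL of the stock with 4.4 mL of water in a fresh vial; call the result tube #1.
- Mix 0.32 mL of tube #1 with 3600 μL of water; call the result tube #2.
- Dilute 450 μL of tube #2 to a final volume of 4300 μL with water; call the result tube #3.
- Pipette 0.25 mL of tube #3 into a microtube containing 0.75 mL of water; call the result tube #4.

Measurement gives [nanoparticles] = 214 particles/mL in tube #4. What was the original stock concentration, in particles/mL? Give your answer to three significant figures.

5.00 × 10^6 particles/mL

Step 1: 90 μL + 4.4 mL = 4490 μL total → factor 4490/90 = 49.889
Step 2: 0.32 mL + 3600 μL = 3.92 mL total → factor 3.92/0.32 = 12.25
Step 3: 450 μL brought to 4300 μL → factor 4300/450 = 9.5556
Step 4: 0.25 mL + 0.75 mL = 1 mL total → factor 1/0.25 = 4
Overall dilution factor = 49.889 × 12.25 × 9.5556 × 4 = 23359
Stock = 214 particles/mL × 23359 = 5.00 × 10^6 particles/mL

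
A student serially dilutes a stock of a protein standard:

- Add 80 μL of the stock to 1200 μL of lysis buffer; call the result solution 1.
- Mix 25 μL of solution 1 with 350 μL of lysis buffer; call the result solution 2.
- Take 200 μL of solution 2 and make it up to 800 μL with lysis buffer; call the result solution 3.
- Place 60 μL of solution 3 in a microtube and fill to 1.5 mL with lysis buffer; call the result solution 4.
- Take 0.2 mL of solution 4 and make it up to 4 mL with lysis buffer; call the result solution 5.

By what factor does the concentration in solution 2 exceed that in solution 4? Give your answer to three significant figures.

100

Step 1: 80 μL + 1200 μL = 1280 μL total → factor 1280/80 = 16
Step 2: 25 μL + 350 μL = 375 μL total → factor 375/25 = 15
Step 3: 200 μL brought to 800 μL → factor 800/200 = 4
Step 4: 60 μL brought to 1.5 mL → factor 1500/60 = 25
Dilution factor to solution 2 = 240; to solution 4 = 24000
[solution 2]/[solution 4] = (factor to solution 4)/(factor to solution 2) = 24000/240 = 100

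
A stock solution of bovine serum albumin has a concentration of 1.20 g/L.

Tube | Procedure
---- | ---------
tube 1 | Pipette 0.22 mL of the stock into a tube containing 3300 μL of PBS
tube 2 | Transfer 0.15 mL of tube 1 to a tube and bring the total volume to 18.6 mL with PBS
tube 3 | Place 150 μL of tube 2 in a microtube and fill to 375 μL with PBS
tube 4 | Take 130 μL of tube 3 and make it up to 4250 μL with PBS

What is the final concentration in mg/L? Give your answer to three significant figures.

0.00740 mg/L

Step 1: 0.22 mL + 3300 μL = 3.52 mL total → factor 3.52/0.22 = 16
Step 2: 0.15 mL brought to 18.6 mL → factor 18.6/0.15 = 124
Step 3: 150 μL brought to 375 μL → factor 375/150 = 2.5
Step 4: 130 μL brought to 4250 μL → factor 4250/130 = 32.692
Overall dilution factor = 16 × 124 × 2.5 × 32.692 = 1.6215 × 10^5
Final = 1.20 g/L / 1.6215 × 10^5 = 7.400 × 10^-6 g/L = 0.00740 mg/L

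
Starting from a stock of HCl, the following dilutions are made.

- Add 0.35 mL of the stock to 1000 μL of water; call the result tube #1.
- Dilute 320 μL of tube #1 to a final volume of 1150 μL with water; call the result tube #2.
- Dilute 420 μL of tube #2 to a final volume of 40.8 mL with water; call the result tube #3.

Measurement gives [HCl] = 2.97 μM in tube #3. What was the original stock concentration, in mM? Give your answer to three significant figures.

4.00 mM

Step 1: 0.35 mL + 1000 μL = 1.35 mL total → factor 1.35/0.35 = 3.8571
Step 2: 320 μL brought to 1150 μL → factor 1150/320 = 3.5938
Step 3: 420 μL brought to 40.8 mL → factor 40800/420 = 97.143
Overall dilution factor = 3.8571 × 3.5938 × 97.143 = 1346.6
Stock = 2.97 μM × 1346.6 = 3999 μM = 4.00 mM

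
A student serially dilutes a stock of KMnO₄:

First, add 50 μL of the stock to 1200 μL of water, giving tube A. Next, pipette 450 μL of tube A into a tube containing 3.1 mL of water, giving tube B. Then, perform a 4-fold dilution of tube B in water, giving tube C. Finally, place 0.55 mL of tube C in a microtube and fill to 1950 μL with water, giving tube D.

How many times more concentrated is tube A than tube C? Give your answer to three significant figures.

31.6

Step 1: 50 μL + 1200 μL = 1250 μL total → factor 1250/50 = 25
Step 2: 450 μL + 3.1 mL = 3550 μL total → factor 3550/450 = 7.8889
Step 3: 4-fold → factor 4
Dilution factor to tube A = 25; to tube C = 788.89
[tube A]/[tube C] = (factor to tube C)/(factor to tube A) = 788.89/25 = 31.6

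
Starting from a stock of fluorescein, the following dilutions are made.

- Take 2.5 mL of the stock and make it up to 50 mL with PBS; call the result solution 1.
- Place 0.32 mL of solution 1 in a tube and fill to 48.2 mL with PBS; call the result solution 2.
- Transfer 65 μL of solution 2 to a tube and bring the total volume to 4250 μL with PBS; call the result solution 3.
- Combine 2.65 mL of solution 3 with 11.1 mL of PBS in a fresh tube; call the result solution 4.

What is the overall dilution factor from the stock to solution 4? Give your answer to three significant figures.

Step 1: 2.5 mL brought to 50 mL → factor 50/2.5 = 20
Step 2: 0.32 mL brought to 48.2 mL → factor 48.2/0.32 = 150.62
Step 3: 65 μL brought to 4250 μL → factor 4250/65 = 65.385
Step 4: 2.65 mL + 11.1 mL = 13.75 mL total → factor 13.75/2.65 = 5.1887
Overall dilution factor = 20 × 150.62 × 65.385 × 5.1887 = 1.022 × 10^6

1.02 × 10^6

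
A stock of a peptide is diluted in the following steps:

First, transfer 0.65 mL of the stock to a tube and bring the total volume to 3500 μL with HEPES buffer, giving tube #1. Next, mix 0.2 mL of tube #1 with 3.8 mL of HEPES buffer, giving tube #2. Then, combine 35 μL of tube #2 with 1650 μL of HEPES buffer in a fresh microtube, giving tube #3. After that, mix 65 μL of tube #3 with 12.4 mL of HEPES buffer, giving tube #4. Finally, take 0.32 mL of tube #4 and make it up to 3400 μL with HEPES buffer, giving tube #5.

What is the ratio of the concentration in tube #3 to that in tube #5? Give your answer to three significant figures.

Step 1: 0.65 mL brought to 3500 μL → factor 3.5/0.65 = 5.3846
Step 2: 0.2 mL + 3.8 mL = 4 mL total → factor 4/0.2 = 20
Step 3: 35 μL + 1650 μL = 1685 μL total → factor 1685/35 = 48.143
Step 4: 65 μL + 12.4 mL = 12465 μL total → factor 12465/65 = 191.77
Step 5: 0.32 mL brought to 3400 μL → factor 3.4/0.32 = 10.625
Dilution factor to tube #3 = 5184.6; to tube #5 = 1.0564 × 10^7
[tube #3]/[tube #5] = (factor to tube #5)/(factor to tube #3) = 1.0564 × 10^7/5184.6 = 2.04 × 10^3

2.04 × 10^3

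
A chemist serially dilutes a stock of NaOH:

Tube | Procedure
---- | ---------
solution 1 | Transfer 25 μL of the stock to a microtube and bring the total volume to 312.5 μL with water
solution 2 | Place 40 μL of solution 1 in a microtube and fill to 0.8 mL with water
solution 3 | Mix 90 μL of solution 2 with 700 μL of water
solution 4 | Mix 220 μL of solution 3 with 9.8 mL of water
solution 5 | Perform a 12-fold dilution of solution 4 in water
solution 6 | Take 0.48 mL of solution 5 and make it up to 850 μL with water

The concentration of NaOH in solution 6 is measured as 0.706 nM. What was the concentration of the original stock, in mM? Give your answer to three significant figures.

1.50 mM

Step 1: 25 μL brought to 312.5 μL → factor 312.5/25 = 12.5
Step 2: 40 μL brought to 0.8 mL → factor 800/40 = 20
Step 3: 90 μL + 700 μL = 790 μL total → factor 790/90 = 8.7778
Step 4: 220 μL + 9.8 mL = 10020 μL total → factor 10020/220 = 45.545
Step 5: 12-fold → factor 12
Step 6: 0.48 mL brought to 850 μL → factor 0.85/0.48 = 1.7708
Overall dilution factor = 12.5 × 20 × 8.7778 × 45.545 × 12 × 1.7708 = 2.1239 × 10^6
Stock = 0.706 nM × 2.1239 × 10^6 = 1.499 × 10^6 nM = 1.50 mM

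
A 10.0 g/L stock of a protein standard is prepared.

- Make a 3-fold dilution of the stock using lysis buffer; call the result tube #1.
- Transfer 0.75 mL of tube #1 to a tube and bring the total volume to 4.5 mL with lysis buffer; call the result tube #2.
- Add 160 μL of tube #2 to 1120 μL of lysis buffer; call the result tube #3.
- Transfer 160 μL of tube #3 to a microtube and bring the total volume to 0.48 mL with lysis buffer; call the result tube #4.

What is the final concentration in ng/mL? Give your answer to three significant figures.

Step 1: 3-fold → factor 3
Step 2: 0.75 mL brought to 4.5 mL → factor 4.5/0.75 = 6
Step 3: 160 μL + 1120 μL = 1280 μL total → factor 1280/160 = 8
Step 4: 160 μL brought to 0.48 mL → factor 480/160 = 3
Overall dilution factor = 3 × 6 × 8 × 3 = 432
Final = 10.0 g/L / 432 = 0.02315 g/L = 2.31 × 10^4 ng/mL

2.31 × 10^4 ng/mL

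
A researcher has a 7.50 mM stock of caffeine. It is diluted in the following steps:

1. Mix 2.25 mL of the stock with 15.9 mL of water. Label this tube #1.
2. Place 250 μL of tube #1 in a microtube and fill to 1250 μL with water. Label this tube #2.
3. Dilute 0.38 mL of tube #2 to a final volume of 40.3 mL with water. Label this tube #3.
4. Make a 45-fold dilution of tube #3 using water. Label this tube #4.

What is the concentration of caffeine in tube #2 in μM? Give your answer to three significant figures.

Step 1: 2.25 mL + 15.9 mL = 18.15 mL total → factor 18.15/2.25 = 8.0667
Step 2: 250 μL brought to 1250 μL → factor 1250/250 = 5
Dilution factor through tube #2 = 8.0667 × 5 = 40.333
[tube #2] = 7.50 mM / 40.333 = 0.1860 mM = 186 μM

186 μM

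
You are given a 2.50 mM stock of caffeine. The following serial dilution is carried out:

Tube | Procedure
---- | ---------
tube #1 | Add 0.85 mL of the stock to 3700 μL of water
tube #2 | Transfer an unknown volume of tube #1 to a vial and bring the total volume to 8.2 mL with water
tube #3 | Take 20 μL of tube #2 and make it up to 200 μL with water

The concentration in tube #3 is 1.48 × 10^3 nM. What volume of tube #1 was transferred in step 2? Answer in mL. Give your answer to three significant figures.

0.260 mL

Step 1: 0.85 mL + 3700 μL = 4.55 mL total → factor 4.55/0.85 = 5.3529
Step 2: v brought to 8.2 mL → factor = 8.2 mL/v
Step 3: 20 μL brought to 200 μL → factor 200/20 = 10
Product of known-step factors = 53.529
Overall factor = 2.50 mM / (1.48 × 10^3 nM) = 1689.2
Step-2 factor = 1689.2 / 53.529 = 31.556
v = 8.2 mL / 31.556 = 0.260 mL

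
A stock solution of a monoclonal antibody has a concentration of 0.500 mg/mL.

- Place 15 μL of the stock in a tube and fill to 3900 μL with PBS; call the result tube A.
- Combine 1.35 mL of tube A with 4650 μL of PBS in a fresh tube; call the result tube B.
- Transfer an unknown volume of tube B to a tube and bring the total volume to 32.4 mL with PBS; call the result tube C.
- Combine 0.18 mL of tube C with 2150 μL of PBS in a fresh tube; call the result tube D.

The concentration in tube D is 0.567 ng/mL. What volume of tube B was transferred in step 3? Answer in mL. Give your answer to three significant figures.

Step 1: 15 μL brought to 3900 μL → factor 3900/15 = 260
Step 2: 1.35 mL + 4650 μL = 6 mL total → factor 6/1.35 = 4.4444
Step 3: v brought to 32.4 mL → factor = 32.4 mL/v
Step 4: 0.18 mL + 2150 μL = 2.33 mL total → factor 2.33/0.18 = 12.944
Product of known-step factors = 14958
Overall factor = 0.500 mg/mL / (0.567 ng/mL) = 8.8183 × 10^5
Step-3 factor = 8.8183 × 10^5 / 14958 = 58.954
v = 32.4 mL / 58.954 = 0.550 mL

0.550 mL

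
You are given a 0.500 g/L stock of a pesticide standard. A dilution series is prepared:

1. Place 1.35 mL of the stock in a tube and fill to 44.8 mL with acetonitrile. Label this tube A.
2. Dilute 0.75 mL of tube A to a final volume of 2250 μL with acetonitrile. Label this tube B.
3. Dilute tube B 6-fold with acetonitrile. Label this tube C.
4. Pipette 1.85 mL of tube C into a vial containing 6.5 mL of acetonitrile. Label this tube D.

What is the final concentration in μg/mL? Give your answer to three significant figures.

Step 1: 1.35 mL brought to 44.8 mL → factor 44.8/1.35 = 33.185
Step 2: 0.75 mL brought to 2250 μL → factor 2.25/0.75 = 3
Step 3: 6-fold → factor 6
Step 4: 1.85 mL + 6.5 mL = 8.35 mL total → factor 8.35/1.85 = 4.5135
Overall dilution factor = 33.185 × 3 × 6 × 4.5135 = 2696.1
Final = 0.500 g/L / 2696.1 = 0.0001855 g/L = 0.185 μg/mL

0.185 μg/mL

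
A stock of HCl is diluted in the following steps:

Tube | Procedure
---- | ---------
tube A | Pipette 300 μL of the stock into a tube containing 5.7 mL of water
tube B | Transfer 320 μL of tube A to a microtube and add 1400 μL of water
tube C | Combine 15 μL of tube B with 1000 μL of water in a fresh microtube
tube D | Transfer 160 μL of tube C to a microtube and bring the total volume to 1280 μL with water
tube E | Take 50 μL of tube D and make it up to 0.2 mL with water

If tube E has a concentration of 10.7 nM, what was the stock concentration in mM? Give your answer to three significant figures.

2.49 mM

Step 1: 300 μL + 5.7 mL = 6000 μL total → factor 6000/300 = 20
Step 2: 320 μL + 1400 μL = 1720 μL total → factor 1720/320 = 5.375
Step 3: 15 μL + 1000 μL = 1015 μL total → factor 1015/15 = 67.667
Step 4: 160 μL brought to 1280 μL → factor 1280/160 = 8
Step 5: 50 μL brought to 0.2 mL → factor 200/50 = 4
Overall dilution factor = 20 × 5.375 × 67.667 × 8 × 4 = 2.3277 × 10^5
Stock = 10.7 nM × 2.3277 × 10^5 = 2.491 × 10^6 nM = 2.49 mM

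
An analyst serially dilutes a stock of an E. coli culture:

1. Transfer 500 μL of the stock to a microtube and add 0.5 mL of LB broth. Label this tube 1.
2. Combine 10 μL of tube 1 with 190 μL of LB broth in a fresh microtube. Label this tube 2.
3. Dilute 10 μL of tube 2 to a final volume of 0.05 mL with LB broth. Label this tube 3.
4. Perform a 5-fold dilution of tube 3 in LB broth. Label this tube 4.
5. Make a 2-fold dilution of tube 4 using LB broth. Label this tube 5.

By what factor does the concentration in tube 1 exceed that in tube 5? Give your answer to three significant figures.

1.00 × 10^3

Step 1: 500 μL + 0.5 mL = 1000 μL total → factor 1000/500 = 2
Step 2: 10 μL + 190 μL = 200 μL total → factor 200/10 = 20
Step 3: 10 μL brought to 0.05 mL → factor 50/10 = 5
Step 4: 5-fold → factor 5
Step 5: 2-fold → factor 2
Dilution factor to tube 1 = 2; to tube 5 = 2000
[tube 1]/[tube 5] = (factor to tube 5)/(factor to tube 1) = 2000/2 = 1.00 × 10^3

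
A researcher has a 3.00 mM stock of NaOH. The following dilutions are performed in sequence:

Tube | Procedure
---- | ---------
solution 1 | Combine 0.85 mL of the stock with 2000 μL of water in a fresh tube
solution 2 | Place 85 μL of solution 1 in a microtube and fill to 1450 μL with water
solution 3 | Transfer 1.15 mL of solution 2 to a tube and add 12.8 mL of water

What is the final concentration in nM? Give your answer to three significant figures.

Step 1: 0.85 mL + 2000 μL = 2.85 mL total → factor 2.85/0.85 = 3.3529
Step 2: 85 μL brought to 1450 μL → factor 1450/85 = 17.059
Step 3: 1.15 mL + 12.8 mL = 13.95 mL total → factor 13.95/1.15 = 12.13
Overall dilution factor = 3.3529 × 17.059 × 12.13 = 693.83
Final = 3.00 mM / 693.83 = 0.004324 mM = 4.32 × 10^3 nM

4.32 × 10^3 nM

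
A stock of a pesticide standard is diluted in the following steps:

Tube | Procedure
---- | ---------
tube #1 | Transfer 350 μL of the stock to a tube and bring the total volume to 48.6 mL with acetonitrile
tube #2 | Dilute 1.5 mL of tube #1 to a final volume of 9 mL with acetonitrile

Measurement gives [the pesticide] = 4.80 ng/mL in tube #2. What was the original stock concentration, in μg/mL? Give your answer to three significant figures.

Step 1: 350 μL brought to 48.6 mL → factor 48600/350 = 138.86
Step 2: 1.5 mL brought to 9 mL → factor 9/1.5 = 6
Overall dilution factor = 138.86 × 6 = 833.14
Stock = 4.80 ng/mL × 833.14 = 3999 ng/mL = 4.00 μg/mL

4.00 μg/mL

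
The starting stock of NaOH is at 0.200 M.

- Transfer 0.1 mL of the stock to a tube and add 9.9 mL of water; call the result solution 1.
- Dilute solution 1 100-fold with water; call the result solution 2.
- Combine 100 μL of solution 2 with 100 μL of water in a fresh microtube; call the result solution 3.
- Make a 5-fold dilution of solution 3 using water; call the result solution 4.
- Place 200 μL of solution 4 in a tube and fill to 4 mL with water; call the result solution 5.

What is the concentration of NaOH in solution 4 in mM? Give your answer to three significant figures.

Step 1: 0.1 mL + 9.9 mL = 10 mL total → factor 10/0.1 = 100
Step 2: 100-fold → factor 100
Step 3: 100 μL + 100 μL = 200 μL total → factor 200/100 = 2
Step 4: 5-fold → factor 5
Dilution factor through solution 4 = 100 × 100 × 2 × 5 = 1 × 10^5
[solution 4] = 0.200 M / 1 × 10^5 = 2.000 × 10^-6 M = 0.00200 mM

0.00200 mM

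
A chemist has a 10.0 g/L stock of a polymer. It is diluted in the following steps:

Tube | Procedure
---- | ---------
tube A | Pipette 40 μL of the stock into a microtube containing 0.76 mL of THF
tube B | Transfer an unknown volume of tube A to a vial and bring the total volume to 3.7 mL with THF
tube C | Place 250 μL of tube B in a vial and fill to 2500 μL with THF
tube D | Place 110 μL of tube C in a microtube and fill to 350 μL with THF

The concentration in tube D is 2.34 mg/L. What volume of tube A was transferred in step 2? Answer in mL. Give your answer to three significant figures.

0.551 mL

Step 1: 40 μL + 0.76 mL = 800 μL total → factor 800/40 = 20
Step 2: v brought to 3.7 mL → factor = 3.7 mL/v
Step 3: 250 μL brought to 2500 μL → factor 2500/250 = 10
Step 4: 110 μL brought to 350 μL → factor 350/110 = 3.1818
Product of known-step factors = 636.36
Overall factor = 10.0 g/L / (2.34 mg/L) = 4273.5
Step-2 factor = 4273.5 / 636.36 = 6.7155
v = 3.7 mL / 6.7155 = 0.551 mL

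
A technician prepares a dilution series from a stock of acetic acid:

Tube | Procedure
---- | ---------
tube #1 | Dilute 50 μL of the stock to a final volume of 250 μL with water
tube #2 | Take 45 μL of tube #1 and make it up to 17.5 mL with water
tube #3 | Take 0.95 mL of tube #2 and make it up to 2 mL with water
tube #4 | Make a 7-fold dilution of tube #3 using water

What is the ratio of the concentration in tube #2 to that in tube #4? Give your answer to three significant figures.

14.7

Step 1: 50 μL brought to 250 μL → factor 250/50 = 5
Step 2: 45 μL brought to 17.5 mL → factor 17500/45 = 388.89
Step 3: 0.95 mL brought to 2 mL → factor 2/0.95 = 2.1053
Step 4: 7-fold → factor 7
Dilution factor to tube #2 = 1944.4; to tube #4 = 28655
[tube #2]/[tube #4] = (factor to tube #4)/(factor to tube #2) = 28655/1944.4 = 14.7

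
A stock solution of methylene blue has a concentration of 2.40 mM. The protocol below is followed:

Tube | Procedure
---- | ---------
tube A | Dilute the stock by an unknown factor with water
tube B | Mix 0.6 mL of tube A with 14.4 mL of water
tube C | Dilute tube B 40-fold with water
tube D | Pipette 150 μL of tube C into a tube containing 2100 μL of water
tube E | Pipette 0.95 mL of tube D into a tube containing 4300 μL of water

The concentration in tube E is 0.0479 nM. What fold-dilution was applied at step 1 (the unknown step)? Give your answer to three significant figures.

Step 1: unknown factor x
Step 2: 0.6 mL + 14.4 mL = 15 mL total → factor 15/0.6 = 25
Step 3: 40-fold → factor 40
Step 4: 150 μL + 2100 μL = 2250 μL total → factor 2250/150 = 15
Step 5: 0.95 mL + 4300 μL = 5.25 mL total → factor 5.25/0.95 = 5.5263
Product of known-step factors = 82895
Overall factor = 2.40 mM / (0.0479 nM) = 5.0104 × 10^7
x = 5.0104 × 10^7 / 82895 = 604

604-fold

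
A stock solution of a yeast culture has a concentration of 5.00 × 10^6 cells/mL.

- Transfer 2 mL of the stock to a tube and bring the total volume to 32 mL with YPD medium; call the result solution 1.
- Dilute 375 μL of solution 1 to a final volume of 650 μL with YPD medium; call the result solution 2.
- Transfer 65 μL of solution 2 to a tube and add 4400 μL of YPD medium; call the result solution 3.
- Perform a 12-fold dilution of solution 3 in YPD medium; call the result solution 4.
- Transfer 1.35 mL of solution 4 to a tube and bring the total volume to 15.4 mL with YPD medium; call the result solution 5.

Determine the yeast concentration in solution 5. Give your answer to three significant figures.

Step 1: 2 mL brought to 32 mL → factor 32/2 = 16
Step 2: 375 μL brought to 650 μL → factor 650/375 = 1.7333
Step 3: 65 μL + 4400 μL = 4465 μL total → factor 4465/65 = 68.692
Step 4: 12-fold → factor 12
Step 5: 1.35 mL brought to 15.4 mL → factor 15.4/1.35 = 11.407
Overall dilution factor = 16 × 1.7333 × 68.692 × 12 × 11.407 = 2.6078 × 10^5
Final = 5.00 × 10^6 cells/mL / 2.6078 × 10^5 = 19.2 cells/mL

19.2 cells/mL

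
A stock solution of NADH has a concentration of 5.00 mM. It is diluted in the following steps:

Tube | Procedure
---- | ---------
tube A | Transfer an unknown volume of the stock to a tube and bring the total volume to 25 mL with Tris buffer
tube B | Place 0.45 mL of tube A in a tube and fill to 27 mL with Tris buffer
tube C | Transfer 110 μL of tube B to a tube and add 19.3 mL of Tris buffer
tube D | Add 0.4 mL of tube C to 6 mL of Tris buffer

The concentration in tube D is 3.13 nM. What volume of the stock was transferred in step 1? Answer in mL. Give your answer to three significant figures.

2.65 mL

Step 1: v brought to 25 mL → factor = 25 mL/v
Step 2: 0.45 mL brought to 27 mL → factor 27/0.45 = 60
Step 3: 110 μL + 19.3 mL = 19410 μL total → factor 19410/110 = 176.45
Step 4: 0.4 mL + 6 mL = 6.4 mL total → factor 6.4/0.4 = 16
Product of known-step factors = 1.694 × 10^5
Overall factor = 5.00 mM / (3.13 nM) = 1.5974 × 10^6
Step-1 factor = 1.5974 × 10^6 / 1.694 × 10^5 = 9.4302
v = 25 mL / 9.4302 = 2.65 mL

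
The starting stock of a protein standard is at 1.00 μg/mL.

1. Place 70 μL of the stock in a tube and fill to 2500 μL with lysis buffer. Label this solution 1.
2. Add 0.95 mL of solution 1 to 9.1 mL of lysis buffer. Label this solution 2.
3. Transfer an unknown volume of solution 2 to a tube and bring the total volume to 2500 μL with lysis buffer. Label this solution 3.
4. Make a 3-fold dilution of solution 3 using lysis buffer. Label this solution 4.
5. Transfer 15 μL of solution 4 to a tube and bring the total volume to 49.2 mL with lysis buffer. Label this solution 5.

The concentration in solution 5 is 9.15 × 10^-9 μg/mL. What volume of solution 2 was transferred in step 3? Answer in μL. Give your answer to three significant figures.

85.0 μL

Step 1: 70 μL brought to 2500 μL → factor 2500/70 = 35.714
Step 2: 0.95 mL + 9.1 mL = 10.05 mL total → factor 10.05/0.95 = 10.579
Step 3: v brought to 2500 μL → factor = 2500 μL/v
Step 4: 3-fold → factor 3
Step 5: 15 μL brought to 49.2 mL → factor 49200/15 = 3280
Product of known-step factors = 3.7177 × 10^6
Overall factor = 1.00 μg/mL / (9.15 × 10^-9 μg/mL) = 1.0929 × 10^8
Step-3 factor = 1.0929 × 10^8 / 3.7177 × 10^6 = 29.397
v = 2500 μL / 29.397 = 85.0 μL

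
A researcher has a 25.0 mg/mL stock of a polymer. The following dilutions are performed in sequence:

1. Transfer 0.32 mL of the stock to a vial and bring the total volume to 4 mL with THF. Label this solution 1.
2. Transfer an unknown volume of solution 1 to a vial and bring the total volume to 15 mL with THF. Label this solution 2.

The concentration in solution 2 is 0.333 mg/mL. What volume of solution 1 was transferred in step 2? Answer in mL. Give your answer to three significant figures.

2.50 mL

Step 1: 0.32 mL brought to 4 mL → factor 4/0.32 = 12.5
Step 2: v brought to 15 mL → factor = 15 mL/v
Product of known-step factors = 12.5
Overall factor = 25.0 mg/mL / (0.333 mg/mL) = 75.075
Step-2 factor = 75.075 / 12.5 = 6.006
v = 15 mL / 6.006 = 2.50 mL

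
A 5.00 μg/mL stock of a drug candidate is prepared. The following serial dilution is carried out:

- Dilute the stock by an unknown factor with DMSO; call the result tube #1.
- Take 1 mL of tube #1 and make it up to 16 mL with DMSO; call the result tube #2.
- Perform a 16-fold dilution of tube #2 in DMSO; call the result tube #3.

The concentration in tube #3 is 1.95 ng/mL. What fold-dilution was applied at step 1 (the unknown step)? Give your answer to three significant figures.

Step 1: unknown factor x
Step 2: 1 mL brought to 16 mL → factor 16/1 = 16
Step 3: 16-fold → factor 16
Product of known-step factors = 256
Overall factor = 5.00 μg/mL / (1.95 ng/mL) = 2564.1
x = 2564.1 / 256 = 10.0

10.0-fold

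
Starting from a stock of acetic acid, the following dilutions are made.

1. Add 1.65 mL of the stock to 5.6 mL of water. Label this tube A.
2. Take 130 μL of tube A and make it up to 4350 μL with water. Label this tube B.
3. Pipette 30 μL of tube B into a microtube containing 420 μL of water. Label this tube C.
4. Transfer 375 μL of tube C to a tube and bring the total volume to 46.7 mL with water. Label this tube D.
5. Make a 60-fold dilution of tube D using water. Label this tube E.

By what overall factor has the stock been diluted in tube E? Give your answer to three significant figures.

1.65 × 10^7

Step 1: 1.65 mL + 5.6 mL = 7.25 mL total → factor 7.25/1.65 = 4.3939
Step 2: 130 μL brought to 4350 μL → factor 4350/130 = 33.462
Step 3: 30 μL + 420 μL = 450 μL total → factor 450/30 = 15
Step 4: 375 μL brought to 46.7 mL → factor 46700/375 = 124.53
Step 5: 60-fold → factor 60
Overall dilution factor = 4.3939 × 33.462 × 15 × 124.53 × 60 = 1.6479 × 10^7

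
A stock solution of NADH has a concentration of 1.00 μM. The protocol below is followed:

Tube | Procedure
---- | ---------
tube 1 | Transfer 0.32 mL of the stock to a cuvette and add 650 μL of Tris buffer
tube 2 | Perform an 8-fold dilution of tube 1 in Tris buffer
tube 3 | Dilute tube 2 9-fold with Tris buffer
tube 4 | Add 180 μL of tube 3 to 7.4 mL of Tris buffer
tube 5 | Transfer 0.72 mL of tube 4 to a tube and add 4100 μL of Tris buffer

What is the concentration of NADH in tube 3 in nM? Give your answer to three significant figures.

Step 1: 0.32 mL + 650 μL = 0.97 mL total → factor 0.97/0.32 = 3.0312
Step 2: 8-fold → factor 8
Step 3: 9-fold → factor 9
Dilution factor through tube 3 = 3.0312 × 8 × 9 = 218.25
[tube 3] = 1.00 μM / 218.25 = 0.004582 μM = 4.58 nM

4.58 nM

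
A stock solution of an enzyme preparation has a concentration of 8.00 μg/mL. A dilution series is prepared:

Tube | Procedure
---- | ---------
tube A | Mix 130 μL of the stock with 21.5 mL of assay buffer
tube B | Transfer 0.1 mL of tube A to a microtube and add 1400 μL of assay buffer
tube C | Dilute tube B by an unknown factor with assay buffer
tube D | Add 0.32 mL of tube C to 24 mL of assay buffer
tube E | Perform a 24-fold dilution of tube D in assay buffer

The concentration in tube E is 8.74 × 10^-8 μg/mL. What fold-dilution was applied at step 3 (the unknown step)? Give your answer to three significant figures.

Step 1: 130 μL + 21.5 mL = 21630 μL total → factor 21630/130 = 166.38
Step 2: 0.1 mL + 1400 μL = 1.5 mL total → factor 1.5/0.1 = 15
Step 3: unknown factor x
Step 4: 0.32 mL + 24 mL = 24.32 mL total → factor 24.32/0.32 = 76
Step 5: 24-fold → factor 24
Product of known-step factors = 4.5523 × 10^6
Overall factor = 8.00 μg/mL / (8.74 × 10^-8 μg/mL) = 9.1533 × 10^7
x = 9.1533 × 10^7 / 4.5523 × 10^6 = 20.1

20.1-fold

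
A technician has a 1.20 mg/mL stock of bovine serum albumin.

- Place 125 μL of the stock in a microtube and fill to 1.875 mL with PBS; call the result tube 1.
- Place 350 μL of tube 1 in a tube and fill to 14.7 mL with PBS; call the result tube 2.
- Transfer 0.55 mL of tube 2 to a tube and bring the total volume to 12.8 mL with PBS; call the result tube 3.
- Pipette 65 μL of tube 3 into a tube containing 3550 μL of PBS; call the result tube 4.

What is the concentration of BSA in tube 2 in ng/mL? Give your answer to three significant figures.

Step 1: 125 μL brought to 1.875 mL → factor 1875/125 = 15
Step 2: 350 μL brought to 14.7 mL → factor 14700/350 = 42
Dilution factor through tube 2 = 15 × 42 = 630
[tube 2] = 1.20 mg/mL / 630 = 0.001905 mg/mL = 1.90 × 10^3 ng/mL

1.90 × 10^3 ng/mL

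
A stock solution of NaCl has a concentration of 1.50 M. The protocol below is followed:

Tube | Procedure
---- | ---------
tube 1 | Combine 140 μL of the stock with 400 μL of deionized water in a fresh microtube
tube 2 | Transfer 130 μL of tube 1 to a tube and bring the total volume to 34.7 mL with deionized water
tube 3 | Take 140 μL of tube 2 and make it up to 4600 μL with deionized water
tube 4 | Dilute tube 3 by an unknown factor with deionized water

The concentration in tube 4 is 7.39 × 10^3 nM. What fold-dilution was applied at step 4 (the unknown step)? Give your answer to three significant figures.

6.00-fold

Step 1: 140 μL + 400 μL = 540 μL total → factor 540/140 = 3.8571
Step 2: 130 μL brought to 34.7 mL → factor 34700/130 = 266.92
Step 3: 140 μL brought to 4600 μL → factor 4600/140 = 32.857
Step 4: unknown factor x
Product of known-step factors = 33828
Overall factor = 1.50 M / (7.39 × 10^3 nM) = 2.0298 × 10^5
x = 2.0298 × 10^5 / 33828 = 6.00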